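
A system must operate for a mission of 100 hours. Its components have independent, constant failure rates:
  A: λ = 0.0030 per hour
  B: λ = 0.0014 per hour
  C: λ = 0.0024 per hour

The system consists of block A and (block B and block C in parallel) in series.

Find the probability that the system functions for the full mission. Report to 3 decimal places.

R(A) = exp(−0.0030 × 100) = 0.74082
R(B) = exp(−0.0014 × 100) = 0.86936
R(C) = exp(−0.0024 × 100) = 0.78663
Parallel (B and C): 1 − (1 − 0.86936)(1 − 0.78663) = 0.97213
Series (A and [0.97213]): 0.74082 × 0.97213 = 0.720

0.720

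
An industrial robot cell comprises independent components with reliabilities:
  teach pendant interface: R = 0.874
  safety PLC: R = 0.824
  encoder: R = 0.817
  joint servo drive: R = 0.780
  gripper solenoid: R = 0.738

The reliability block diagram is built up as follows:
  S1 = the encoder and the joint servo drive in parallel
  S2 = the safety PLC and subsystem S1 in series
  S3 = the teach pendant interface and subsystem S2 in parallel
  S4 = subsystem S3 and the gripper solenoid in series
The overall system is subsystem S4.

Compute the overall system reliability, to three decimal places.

Parallel (encoder and joint servo drive): 1 − (1 − 0.81700)(1 − 0.78000) = 0.95974
Series (safety PLC and [0.95974]): 0.82400 × 0.95974 = 0.79083
Parallel (teach pendant interface and [0.79083]): 1 − (1 − 0.87400)(1 − 0.79083) = 0.97364
Series ([0.97364] and gripper solenoid): 0.97364 × 0.73800 = 0.719

0.719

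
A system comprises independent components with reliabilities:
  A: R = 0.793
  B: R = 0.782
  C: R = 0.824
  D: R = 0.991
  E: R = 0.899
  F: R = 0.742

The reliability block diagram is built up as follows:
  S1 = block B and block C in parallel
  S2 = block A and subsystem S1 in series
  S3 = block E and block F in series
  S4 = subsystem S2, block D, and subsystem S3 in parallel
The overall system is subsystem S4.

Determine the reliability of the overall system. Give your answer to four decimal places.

0.9993

Parallel (B and C): 1 − (1 − 0.782000)(1 − 0.824000) = 0.961632
Series (A and [0.961632]): 0.793000 × 0.961632 = 0.762574
Series (E and F): 0.899000 × 0.742000 = 0.667058
Parallel ([0.762574], D, and [0.667058]): 1 − (1 − 0.762574)(1 − 0.991000)(1 − 0.667058) = 0.9993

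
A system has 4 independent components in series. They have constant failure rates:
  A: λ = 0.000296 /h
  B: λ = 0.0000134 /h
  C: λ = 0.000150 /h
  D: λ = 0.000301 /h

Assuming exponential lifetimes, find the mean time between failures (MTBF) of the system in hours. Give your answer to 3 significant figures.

Series of exponential components: λ_sys = Σ λ_i
λ_sys = 0.000296 + 0.0000134 + 0.000150 + 0.000301 = 7.6040e-04 /h
MTBF = 1 / λ_sys = 1320 h

1320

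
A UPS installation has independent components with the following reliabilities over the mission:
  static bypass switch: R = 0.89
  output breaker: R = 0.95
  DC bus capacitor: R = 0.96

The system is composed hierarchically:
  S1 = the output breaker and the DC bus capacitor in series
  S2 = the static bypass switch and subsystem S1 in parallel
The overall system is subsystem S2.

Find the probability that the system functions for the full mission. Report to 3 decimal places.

0.990

Series (output breaker and DC bus capacitor): 0.95000 × 0.96000 = 0.91200
Parallel (static bypass switch and [0.91200]): 1 − (1 − 0.89000)(1 − 0.91200) = 0.990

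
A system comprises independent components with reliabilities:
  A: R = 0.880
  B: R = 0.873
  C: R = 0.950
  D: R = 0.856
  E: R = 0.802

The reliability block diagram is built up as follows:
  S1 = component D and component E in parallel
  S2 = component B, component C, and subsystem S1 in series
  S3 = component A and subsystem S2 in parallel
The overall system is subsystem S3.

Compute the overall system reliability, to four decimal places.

0.9767

Parallel (D and E): 1 − (1 − 0.856000)(1 − 0.802000) = 0.971488
Series (B, C, and [0.971488]): 0.873000 × 0.950000 × 0.971488 = 0.805704
Parallel (A and [0.805704]): 1 − (1 − 0.880000)(1 − 0.805704) = 0.9767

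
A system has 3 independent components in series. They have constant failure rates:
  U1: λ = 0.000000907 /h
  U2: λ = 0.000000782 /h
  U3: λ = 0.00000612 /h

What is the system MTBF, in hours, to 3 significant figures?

Series of exponential components: λ_sys = Σ λ_i
λ_sys = 0.000000907 + 0.000000782 + 0.00000612 = 7.8090e-06 /h
MTBF = 1 / λ_sys = 128000 h

128000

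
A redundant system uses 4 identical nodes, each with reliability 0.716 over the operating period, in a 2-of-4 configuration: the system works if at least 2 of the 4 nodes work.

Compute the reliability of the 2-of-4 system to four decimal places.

R = Σ_{i=2}^{4} C(4,i) p^i (1−p)^{4−i} with p = 0.716
C(4,2)·0.716^2·0.284^2 = 0.248093
C(4,3)·0.716^3·0.284^1 = 0.416982
C(4,4)·0.716^4·0.284^0 = 0.262816
Sum = 0.9279

0.9279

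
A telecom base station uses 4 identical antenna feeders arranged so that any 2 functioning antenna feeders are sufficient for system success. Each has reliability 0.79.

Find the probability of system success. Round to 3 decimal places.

R = Σ_{i=2}^{4} C(4,i) p^i (1−p)^{4−i} with p = 0.79
C(4,2)·0.79^2·0.21^2 = 0.16514
C(4,3)·0.79^3·0.21^1 = 0.41415
C(4,4)·0.79^4·0.21^0 = 0.38950
Sum = 0.969

0.969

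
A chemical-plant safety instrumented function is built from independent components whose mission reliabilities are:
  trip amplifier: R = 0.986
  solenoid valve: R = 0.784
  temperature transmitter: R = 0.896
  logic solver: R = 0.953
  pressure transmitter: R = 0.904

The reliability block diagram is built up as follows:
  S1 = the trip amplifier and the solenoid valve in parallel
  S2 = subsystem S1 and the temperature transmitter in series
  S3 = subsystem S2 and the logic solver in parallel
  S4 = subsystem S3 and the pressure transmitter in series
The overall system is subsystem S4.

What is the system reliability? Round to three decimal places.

Parallel (trip amplifier and solenoid valve): 1 − (1 − 0.98600)(1 − 0.78400) = 0.99698
Series ([0.99698] and temperature transmitter): 0.99698 × 0.89600 = 0.89329
Parallel ([0.89329] and logic solver): 1 − (1 − 0.89329)(1 − 0.95300) = 0.99498
Series ([0.99498] and pressure transmitter): 0.99498 × 0.90400 = 0.899

0.899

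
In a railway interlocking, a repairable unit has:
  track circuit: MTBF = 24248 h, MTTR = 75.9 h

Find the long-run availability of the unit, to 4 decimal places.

A(track circuit) = MTBF/(MTBF+MTTR) = 24248/(24248+75.9) = 0.9969

0.9969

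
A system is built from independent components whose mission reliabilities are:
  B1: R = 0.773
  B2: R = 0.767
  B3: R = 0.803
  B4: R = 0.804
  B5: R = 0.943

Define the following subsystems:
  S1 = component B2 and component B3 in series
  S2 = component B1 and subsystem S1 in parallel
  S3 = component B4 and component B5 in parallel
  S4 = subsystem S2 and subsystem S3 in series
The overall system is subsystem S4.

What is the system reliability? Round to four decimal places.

Series (B2 and B3): 0.767000 × 0.803000 = 0.615901
Parallel (B1 and [0.615901]): 1 − (1 − 0.773000)(1 − 0.615901) = 0.912810
Parallel (B4 and B5): 1 − (1 − 0.804000)(1 − 0.943000) = 0.988828
Series ([0.912810] and [0.988828]): 0.912810 × 0.988828 = 0.9026

0.9026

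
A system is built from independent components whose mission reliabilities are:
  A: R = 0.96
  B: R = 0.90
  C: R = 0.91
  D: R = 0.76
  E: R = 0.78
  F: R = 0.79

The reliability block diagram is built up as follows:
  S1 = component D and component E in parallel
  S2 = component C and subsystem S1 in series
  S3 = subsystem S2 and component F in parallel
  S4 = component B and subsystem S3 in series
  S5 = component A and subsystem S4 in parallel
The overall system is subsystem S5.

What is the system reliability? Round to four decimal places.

Parallel (D and E): 1 − (1 − 0.760000)(1 − 0.780000) = 0.947200
Series (C and [0.947200]): 0.910000 × 0.947200 = 0.861952
Parallel ([0.861952] and F): 1 − (1 − 0.861952)(1 − 0.790000) = 0.971010
Series (B and [0.971010]): 0.900000 × 0.971010 = 0.873909
Parallel (A and [0.873909]): 1 − (1 − 0.960000)(1 − 0.873909) = 0.9950

0.9950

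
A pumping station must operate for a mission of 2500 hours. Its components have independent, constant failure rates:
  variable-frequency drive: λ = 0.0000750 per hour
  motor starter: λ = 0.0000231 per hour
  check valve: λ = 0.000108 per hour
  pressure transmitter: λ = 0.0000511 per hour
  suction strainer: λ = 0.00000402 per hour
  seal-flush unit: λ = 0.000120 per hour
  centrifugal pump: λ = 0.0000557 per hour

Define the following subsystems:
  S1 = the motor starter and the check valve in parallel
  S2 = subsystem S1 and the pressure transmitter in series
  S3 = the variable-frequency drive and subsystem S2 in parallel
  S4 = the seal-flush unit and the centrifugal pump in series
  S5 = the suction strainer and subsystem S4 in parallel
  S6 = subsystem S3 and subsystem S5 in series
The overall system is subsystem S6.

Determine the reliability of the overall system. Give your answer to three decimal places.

R(variable-frequency drive) = exp(−0.0000750 × 2500) = 0.82903
R(motor starter) = exp(−0.0000231 × 2500) = 0.94389
R(check valve) = exp(−0.000108 × 2500) = 0.76338
R(pressure transmitter) = exp(−0.0000511 × 2500) = 0.88007
R(suction strainer) = exp(−0.00000402 × 2500) = 0.99000
R(seal-flush unit) = exp(−0.000120 × 2500) = 0.74082
R(centrifugal pump) = exp(−0.0000557 × 2500) = 0.87001
Parallel (motor starter and check valve): 1 − (1 − 0.94389)(1 − 0.76338) = 0.98672
Series ([0.98672] and pressure transmitter): 0.98672 × 0.88007 = 0.86838
Parallel (variable-frequency drive and [0.86838]): 1 − (1 − 0.82903)(1 − 0.86838) = 0.97750
Series (seal-flush unit and centrifugal pump): 0.74082 × 0.87001 = 0.64452
Parallel (suction strainer and [0.64452]): 1 − (1 − 0.99000)(1 − 0.64452) = 0.99645
Series ([0.97750] and [0.99645]): 0.97750 × 0.99645 = 0.974

0.974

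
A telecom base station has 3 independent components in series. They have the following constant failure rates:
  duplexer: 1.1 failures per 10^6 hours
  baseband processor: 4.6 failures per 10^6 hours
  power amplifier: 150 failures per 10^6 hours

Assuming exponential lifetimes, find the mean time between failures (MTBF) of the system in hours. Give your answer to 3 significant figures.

6420

Series of exponential components: λ_sys = Σ λ_i
λ_sys = 0.0000011 + 0.0000046 + 0.00015 = 1.5570e-04 /h
MTBF = 1 / λ_sys = 6420 h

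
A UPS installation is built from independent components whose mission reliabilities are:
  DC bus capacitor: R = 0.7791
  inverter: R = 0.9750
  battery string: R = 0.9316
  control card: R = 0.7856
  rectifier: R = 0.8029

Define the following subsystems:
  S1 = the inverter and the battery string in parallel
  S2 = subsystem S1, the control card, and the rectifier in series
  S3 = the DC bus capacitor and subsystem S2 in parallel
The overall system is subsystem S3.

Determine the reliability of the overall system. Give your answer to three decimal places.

0.918

Parallel (inverter and battery string): 1 − (1 − 0.97500)(1 − 0.93160) = 0.99829
Series ([0.99829], control card, and rectifier): 0.99829 × 0.78560 × 0.80290 = 0.62968
Parallel (DC bus capacitor and [0.62968]): 1 − (1 − 0.77910)(1 − 0.62968) = 0.918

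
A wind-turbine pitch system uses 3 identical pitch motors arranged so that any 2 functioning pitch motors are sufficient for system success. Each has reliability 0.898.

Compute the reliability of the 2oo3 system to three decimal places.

R = Σ_{i=2}^{3} C(3,i) p^i (1−p)^{3−i} with p = 0.898
C(3,2)·0.898^2·0.102^1 = 0.24676
C(3,3)·0.898^3·0.102^0 = 0.72415
Sum = 0.971

0.971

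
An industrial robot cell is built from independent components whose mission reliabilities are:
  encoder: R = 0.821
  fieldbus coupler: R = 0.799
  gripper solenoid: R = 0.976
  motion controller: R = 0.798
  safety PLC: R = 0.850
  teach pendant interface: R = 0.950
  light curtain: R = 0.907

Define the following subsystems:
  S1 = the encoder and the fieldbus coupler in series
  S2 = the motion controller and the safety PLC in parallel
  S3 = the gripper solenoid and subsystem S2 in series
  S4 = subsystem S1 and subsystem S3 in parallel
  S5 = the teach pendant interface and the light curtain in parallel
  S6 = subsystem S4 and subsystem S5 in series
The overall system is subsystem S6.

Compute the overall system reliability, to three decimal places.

Series (encoder and fieldbus coupler): 0.82100 × 0.79900 = 0.65598
Parallel (motion controller and safety PLC): 1 − (1 − 0.79800)(1 − 0.85000) = 0.96970
Series (gripper solenoid and [0.96970]): 0.97600 × 0.96970 = 0.94643
Parallel ([0.65598] and [0.94643]): 1 − (1 − 0.65598)(1 − 0.94643) = 0.98157
Parallel (teach pendant interface and light curtain): 1 − (1 − 0.95000)(1 − 0.90700) = 0.99535
Series ([0.98157] and [0.99535]): 0.98157 × 0.99535 = 0.977

0.977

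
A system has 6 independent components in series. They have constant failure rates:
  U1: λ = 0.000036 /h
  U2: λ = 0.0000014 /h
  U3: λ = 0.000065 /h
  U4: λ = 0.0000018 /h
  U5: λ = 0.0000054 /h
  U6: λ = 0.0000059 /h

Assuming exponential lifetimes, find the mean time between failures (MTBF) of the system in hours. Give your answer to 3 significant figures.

Series of exponential components: λ_sys = Σ λ_i
λ_sys = 0.000036 + 0.0000014 + 0.000065 + 0.0000018 + 0.0000054 + 0.0000059 = 1.1550e-04 /h
MTBF = 1 / λ_sys = 8660 h

8660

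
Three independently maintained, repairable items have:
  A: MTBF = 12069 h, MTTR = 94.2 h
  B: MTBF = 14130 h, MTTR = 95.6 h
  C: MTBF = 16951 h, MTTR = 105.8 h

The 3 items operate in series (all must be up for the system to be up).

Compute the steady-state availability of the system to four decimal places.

0.9795

A(A) = MTBF/(MTBF+MTTR) = 12069/(12069+94.2) = 0.992255
A(B) = MTBF/(MTBF+MTTR) = 14130/(14130+95.6) = 0.993280
A(C) = MTBF/(MTBF+MTTR) = 16951/(16951+105.8) = 0.993797
Series availability: 0.992255 × 0.993280 × 0.993797 = 0.9795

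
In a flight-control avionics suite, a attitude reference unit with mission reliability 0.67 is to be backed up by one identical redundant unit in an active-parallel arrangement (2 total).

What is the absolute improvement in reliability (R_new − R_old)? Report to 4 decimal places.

0.2211

R_before = 0.67
R_after = 1 − (1 − 0.67)^2 = 0.8911
ΔR = 0.8911 − 0.67 = 0.2211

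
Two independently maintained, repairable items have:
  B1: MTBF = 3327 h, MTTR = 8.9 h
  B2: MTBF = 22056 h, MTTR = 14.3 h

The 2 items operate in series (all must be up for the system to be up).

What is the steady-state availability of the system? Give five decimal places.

0.99669

A(B1) = MTBF/(MTBF+MTTR) = 3327/(3327+8.9) = 0.997332
A(B2) = MTBF/(MTBF+MTTR) = 22056/(22056+14.3) = 0.999352
Series availability: 0.997332 × 0.999352 = 0.99669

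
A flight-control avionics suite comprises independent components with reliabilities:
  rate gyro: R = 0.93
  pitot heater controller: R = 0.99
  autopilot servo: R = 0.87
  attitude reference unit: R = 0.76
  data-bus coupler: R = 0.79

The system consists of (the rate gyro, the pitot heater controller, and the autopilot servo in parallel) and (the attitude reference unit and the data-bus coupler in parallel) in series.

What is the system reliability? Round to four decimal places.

Parallel (rate gyro, pitot heater controller, and autopilot servo): 1 − (1 − 0.930000)(1 − 0.990000)(1 − 0.870000) = 0.999909
Parallel (attitude reference unit and data-bus coupler): 1 − (1 − 0.760000)(1 − 0.790000) = 0.949600
Series ([0.999909] and [0.949600]): 0.999909 × 0.949600 = 0.9495

0.9495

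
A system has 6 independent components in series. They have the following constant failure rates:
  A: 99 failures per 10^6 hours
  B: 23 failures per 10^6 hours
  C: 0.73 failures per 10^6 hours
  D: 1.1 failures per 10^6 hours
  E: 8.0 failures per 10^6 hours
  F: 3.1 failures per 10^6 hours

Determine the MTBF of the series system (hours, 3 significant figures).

Series of exponential components: λ_sys = Σ λ_i
λ_sys = 0.000099 + 0.000023 + 0.00000073 + 0.0000011 + 0.0000080 + 0.0000031 = 1.3493e-04 /h
MTBF = 1 / λ_sys = 7410 h

7410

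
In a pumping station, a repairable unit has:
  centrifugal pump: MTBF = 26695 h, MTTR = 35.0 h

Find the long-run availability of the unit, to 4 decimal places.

0.9987

A(centrifugal pump) = MTBF/(MTBF+MTTR) = 26695/(26695+35.0) = 0.9987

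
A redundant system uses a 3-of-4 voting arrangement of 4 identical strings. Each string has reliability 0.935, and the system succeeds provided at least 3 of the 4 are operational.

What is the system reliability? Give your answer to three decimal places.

0.977

R = Σ_{i=3}^{4} C(4,i) p^i (1−p)^{4−i} with p = 0.935
C(4,3)·0.935^3·0.065^1 = 0.21252
C(4,4)·0.935^4·0.065^0 = 0.76427
Sum = 0.977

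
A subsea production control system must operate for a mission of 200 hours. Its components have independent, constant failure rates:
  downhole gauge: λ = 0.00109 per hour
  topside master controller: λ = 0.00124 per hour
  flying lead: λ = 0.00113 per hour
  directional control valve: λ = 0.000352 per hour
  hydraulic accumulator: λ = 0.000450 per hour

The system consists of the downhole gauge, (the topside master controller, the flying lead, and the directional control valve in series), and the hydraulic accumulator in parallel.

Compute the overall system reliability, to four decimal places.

0.9929

R(downhole gauge) = exp(−0.00109 × 200) = 0.804125
R(topside master controller) = exp(−0.00124 × 200) = 0.780360
R(flying lead) = exp(−0.00113 × 200) = 0.797718
R(directional control valve) = exp(−0.000352 × 200) = 0.932021
R(hydraulic accumulator) = exp(−0.000450 × 200) = 0.913931
Series (topside master controller, flying lead, and directional control valve): 0.780360 × 0.797718 × 0.932021 = 0.580190
Parallel (downhole gauge, [0.580190], and hydraulic accumulator): 1 − (1 − 0.804125)(1 − 0.580190)(1 − 0.913931) = 0.9929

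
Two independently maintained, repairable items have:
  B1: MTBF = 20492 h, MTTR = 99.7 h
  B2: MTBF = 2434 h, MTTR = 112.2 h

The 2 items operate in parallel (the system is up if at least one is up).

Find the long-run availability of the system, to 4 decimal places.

A(B1) = MTBF/(MTBF+MTTR) = 20492/(20492+99.7) = 0.995158
A(B2) = MTBF/(MTBF+MTTR) = 2434/(2434+112.2) = 0.955934
Parallel availability: 1 − (1 − 0.995158)(1 − 0.955934) = 0.9998

0.9998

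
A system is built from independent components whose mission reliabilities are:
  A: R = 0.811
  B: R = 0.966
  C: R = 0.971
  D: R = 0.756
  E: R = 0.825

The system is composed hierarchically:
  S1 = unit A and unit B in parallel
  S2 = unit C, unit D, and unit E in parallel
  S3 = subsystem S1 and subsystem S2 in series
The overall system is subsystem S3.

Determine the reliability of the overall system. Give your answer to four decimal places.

0.9923

Parallel (A and B): 1 − (1 − 0.811000)(1 − 0.966000) = 0.993574
Parallel (C, D, and E): 1 − (1 − 0.971000)(1 − 0.756000)(1 − 0.825000) = 0.998762
Series ([0.993574] and [0.998762]): 0.993574 × 0.998762 = 0.9923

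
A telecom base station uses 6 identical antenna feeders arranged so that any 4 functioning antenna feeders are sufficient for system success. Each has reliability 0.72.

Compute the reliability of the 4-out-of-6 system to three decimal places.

0.780

R = Σ_{i=4}^{6} C(6,i) p^i (1−p)^{6−i} with p = 0.72
C(6,4)·0.72^4·0.28^2 = 0.31604
C(6,5)·0.72^5·0.28^1 = 0.32507
C(6,6)·0.72^6·0.28^0 = 0.13931
Sum = 0.780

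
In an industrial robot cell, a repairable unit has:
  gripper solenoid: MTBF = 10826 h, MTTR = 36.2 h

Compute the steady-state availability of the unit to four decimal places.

A(gripper solenoid) = MTBF/(MTBF+MTTR) = 10826/(10826+36.2) = 0.9967

0.9967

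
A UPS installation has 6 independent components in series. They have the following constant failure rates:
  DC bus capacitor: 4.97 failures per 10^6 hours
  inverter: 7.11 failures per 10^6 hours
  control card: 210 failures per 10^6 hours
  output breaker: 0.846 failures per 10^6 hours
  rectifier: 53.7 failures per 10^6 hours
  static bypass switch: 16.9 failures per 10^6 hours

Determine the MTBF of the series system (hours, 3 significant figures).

Series of exponential components: λ_sys = Σ λ_i
λ_sys = 0.00000497 + 0.00000711 + 0.000210 + 0.000000846 + 0.0000537 + 0.0000169 = 2.9353e-04 /h
MTBF = 1 / λ_sys = 3410 h

3410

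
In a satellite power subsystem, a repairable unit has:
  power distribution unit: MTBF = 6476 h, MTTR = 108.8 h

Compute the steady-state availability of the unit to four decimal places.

0.9835

A(power distribution unit) = MTBF/(MTBF+MTTR) = 6476/(6476+108.8) = 0.9835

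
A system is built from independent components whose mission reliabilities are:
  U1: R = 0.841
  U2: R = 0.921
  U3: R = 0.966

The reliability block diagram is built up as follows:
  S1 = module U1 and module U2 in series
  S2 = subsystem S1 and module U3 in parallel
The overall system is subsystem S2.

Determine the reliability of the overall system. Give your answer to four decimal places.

Series (U1 and U2): 0.841000 × 0.921000 = 0.774561
Parallel ([0.774561] and U3): 1 − (1 − 0.774561)(1 − 0.966000) = 0.9923

0.9923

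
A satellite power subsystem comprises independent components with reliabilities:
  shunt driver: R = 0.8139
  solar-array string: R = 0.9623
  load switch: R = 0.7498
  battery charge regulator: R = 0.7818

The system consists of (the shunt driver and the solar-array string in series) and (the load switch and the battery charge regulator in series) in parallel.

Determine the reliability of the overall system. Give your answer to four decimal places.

0.9103

Series (shunt driver and solar-array string): 0.813900 × 0.962300 = 0.783216
Series (load switch and battery charge regulator): 0.749800 × 0.781800 = 0.586194
Parallel ([0.783216] and [0.586194]): 1 − (1 − 0.783216)(1 − 0.586194) = 0.9103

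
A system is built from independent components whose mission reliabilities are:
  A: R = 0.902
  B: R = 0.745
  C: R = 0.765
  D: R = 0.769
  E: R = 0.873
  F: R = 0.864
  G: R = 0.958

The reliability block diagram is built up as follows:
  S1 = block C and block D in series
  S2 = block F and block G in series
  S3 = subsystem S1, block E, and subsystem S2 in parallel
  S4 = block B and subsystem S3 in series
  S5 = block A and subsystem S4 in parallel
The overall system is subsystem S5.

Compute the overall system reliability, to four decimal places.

0.9744

Series (C and D): 0.765000 × 0.769000 = 0.588285
Series (F and G): 0.864000 × 0.958000 = 0.827712
Parallel ([0.588285], E, and [0.827712]): 1 − (1 − 0.588285)(1 − 0.873000)(1 − 0.827712) = 0.990991
Series (B and [0.990991]): 0.745000 × 0.990991 = 0.738288
Parallel (A and [0.738288]): 1 − (1 − 0.902000)(1 − 0.738288) = 0.9744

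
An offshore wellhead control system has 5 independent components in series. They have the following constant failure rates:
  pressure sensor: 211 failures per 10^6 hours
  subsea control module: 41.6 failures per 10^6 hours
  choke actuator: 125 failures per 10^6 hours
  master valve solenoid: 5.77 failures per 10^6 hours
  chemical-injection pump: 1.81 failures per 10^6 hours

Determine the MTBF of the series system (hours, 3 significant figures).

Series of exponential components: λ_sys = Σ λ_i
λ_sys = 0.000211 + 0.0000416 + 0.000125 + 0.00000577 + 0.00000181 = 3.8518e-04 /h
MTBF = 1 / λ_sys = 2600 h

2600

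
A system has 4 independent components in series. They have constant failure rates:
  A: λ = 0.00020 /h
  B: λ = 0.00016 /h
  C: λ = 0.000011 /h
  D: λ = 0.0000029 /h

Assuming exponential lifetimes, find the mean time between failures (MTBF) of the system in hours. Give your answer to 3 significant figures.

2670

Series of exponential components: λ_sys = Σ λ_i
λ_sys = 0.00020 + 0.00016 + 0.000011 + 0.0000029 = 3.7390e-04 /h
MTBF = 1 / λ_sys = 2670 h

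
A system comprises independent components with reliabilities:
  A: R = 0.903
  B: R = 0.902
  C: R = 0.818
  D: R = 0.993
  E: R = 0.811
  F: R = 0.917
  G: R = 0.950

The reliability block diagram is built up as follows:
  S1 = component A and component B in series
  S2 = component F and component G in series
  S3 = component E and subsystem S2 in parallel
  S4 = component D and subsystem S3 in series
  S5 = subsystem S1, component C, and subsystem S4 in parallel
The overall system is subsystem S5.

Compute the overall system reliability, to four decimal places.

Series (A and B): 0.903000 × 0.902000 = 0.814506
Series (F and G): 0.917000 × 0.950000 = 0.871150
Parallel (E and [0.871150]): 1 − (1 − 0.811000)(1 − 0.871150) = 0.975647
Series (D and [0.975647]): 0.993000 × 0.975647 = 0.968817
Parallel ([0.814506], C, and [0.968817]): 1 − (1 − 0.814506)(1 − 0.818000)(1 − 0.968817) = 0.9989

0.9989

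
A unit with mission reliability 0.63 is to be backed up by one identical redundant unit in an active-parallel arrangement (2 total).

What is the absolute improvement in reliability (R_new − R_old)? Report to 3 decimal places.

R_before = 0.63
R_after = 1 − (1 − 0.63)^2 = 0.863
ΔR = 0.863 − 0.63 = 0.233

0.233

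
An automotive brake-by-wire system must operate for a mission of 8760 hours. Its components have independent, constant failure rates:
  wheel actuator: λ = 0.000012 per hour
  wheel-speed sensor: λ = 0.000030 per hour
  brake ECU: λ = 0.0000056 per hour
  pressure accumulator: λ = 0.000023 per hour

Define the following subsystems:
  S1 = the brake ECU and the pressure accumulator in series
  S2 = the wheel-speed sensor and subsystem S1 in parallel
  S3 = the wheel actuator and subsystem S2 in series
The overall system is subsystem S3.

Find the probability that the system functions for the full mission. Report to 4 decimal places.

R(wheel actuator) = exp(−0.000012 × 8760) = 0.900216
R(wheel-speed sensor) = exp(−0.000030 × 8760) = 0.768896
R(brake ECU) = exp(−0.0000056 × 8760) = 0.952128
R(pressure accumulator) = exp(−0.000023 × 8760) = 0.817520
Series (brake ECU and pressure accumulator): 0.952128 × 0.817520 = 0.778384
Parallel (wheel-speed sensor and [0.778384]): 1 − (1 − 0.768896)(1 − 0.778384) = 0.948784
Series (wheel actuator and [0.948784]): 0.900216 × 0.948784 = 0.8541

0.8541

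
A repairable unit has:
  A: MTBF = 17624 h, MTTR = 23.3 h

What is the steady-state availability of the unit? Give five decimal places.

A(A) = MTBF/(MTBF+MTTR) = 17624/(17624+23.3) = 0.99868

0.99868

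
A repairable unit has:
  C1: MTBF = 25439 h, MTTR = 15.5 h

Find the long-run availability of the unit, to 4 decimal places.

0.9994

A(C1) = MTBF/(MTBF+MTTR) = 25439/(25439+15.5) = 0.9994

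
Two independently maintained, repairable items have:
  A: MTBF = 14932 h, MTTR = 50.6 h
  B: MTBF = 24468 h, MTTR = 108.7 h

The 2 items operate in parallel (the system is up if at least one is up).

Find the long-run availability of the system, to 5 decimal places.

0.99999

A(A) = MTBF/(MTBF+MTTR) = 14932/(14932+50.6) = 0.996623
A(B) = MTBF/(MTBF+MTTR) = 24468/(24468+108.7) = 0.995577
Parallel availability: 1 − (1 − 0.996623)(1 − 0.995577) = 0.99999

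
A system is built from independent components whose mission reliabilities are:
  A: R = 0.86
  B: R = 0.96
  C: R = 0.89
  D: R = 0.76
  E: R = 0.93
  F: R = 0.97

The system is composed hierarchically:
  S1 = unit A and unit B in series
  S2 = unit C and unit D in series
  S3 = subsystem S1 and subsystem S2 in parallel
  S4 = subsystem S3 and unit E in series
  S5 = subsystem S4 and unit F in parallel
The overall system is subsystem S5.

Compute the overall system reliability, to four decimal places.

Series (A and B): 0.860000 × 0.960000 = 0.825600
Series (C and D): 0.890000 × 0.760000 = 0.676400
Parallel ([0.825600] and [0.676400]): 1 − (1 − 0.825600)(1 − 0.676400) = 0.943564
Series ([0.943564] and E): 0.943564 × 0.930000 = 0.877515
Parallel ([0.877515] and F): 1 − (1 − 0.877515)(1 − 0.970000) = 0.9963

0.9963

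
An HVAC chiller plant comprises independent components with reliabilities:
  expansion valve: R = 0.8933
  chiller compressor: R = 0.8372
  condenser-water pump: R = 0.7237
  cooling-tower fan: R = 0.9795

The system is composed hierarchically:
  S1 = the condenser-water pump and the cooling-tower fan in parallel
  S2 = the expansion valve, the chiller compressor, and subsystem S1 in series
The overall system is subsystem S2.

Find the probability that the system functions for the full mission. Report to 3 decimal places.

0.744

Parallel (condenser-water pump and cooling-tower fan): 1 − (1 − 0.72370)(1 − 0.97950) = 0.99434
Series (expansion valve, chiller compressor, and [0.99434]): 0.89330 × 0.83720 × 0.99434 = 0.744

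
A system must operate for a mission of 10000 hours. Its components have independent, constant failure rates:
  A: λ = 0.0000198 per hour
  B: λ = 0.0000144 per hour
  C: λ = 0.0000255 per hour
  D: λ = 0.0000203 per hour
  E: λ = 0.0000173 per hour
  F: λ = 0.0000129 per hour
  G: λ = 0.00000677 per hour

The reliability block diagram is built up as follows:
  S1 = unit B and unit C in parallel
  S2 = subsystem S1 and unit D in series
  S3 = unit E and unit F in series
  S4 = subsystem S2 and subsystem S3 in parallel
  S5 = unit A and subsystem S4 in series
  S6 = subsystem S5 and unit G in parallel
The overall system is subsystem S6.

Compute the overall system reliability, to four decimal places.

R(A) = exp(−0.0000198 × 10000) = 0.820370
R(B) = exp(−0.0000144 × 10000) = 0.865888
R(C) = exp(−0.0000255 × 10000) = 0.774916
R(D) = exp(−0.0000203 × 10000) = 0.816278
R(E) = exp(−0.0000173 × 10000) = 0.841138
R(F) = exp(−0.0000129 × 10000) = 0.878974
R(G) = exp(−0.00000677 × 10000) = 0.934541
Parallel (B and C): 1 − (1 − 0.865888)(1 − 0.774916) = 0.969814
Series ([0.969814] and D): 0.969814 × 0.816278 = 0.791638
Series (E and F): 0.841138 × 0.878974 = 0.739338
Parallel ([0.791638] and [0.739338]): 1 − (1 − 0.791638)(1 − 0.739338) = 0.945688
Series (A and [0.945688]): 0.820370 × 0.945688 = 0.775814
Parallel ([0.775814] and G): 1 − (1 − 0.775814)(1 − 0.934541) = 0.9853

0.9853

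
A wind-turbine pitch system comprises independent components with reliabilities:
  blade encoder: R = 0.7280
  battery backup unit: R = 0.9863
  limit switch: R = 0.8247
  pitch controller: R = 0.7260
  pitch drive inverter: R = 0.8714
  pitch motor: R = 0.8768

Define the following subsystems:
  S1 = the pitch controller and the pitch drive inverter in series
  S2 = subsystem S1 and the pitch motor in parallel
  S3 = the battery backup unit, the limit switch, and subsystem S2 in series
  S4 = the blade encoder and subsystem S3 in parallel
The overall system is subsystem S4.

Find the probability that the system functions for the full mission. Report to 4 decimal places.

Series (pitch controller and pitch drive inverter): 0.726000 × 0.871400 = 0.632636
Parallel ([0.632636] and pitch motor): 1 − (1 − 0.632636)(1 − 0.876800) = 0.954741
Series (battery backup unit, limit switch, and [0.954741]): 0.986300 × 0.824700 × 0.954741 = 0.776588
Parallel (blade encoder and [0.776588]): 1 − (1 − 0.728000)(1 − 0.776588) = 0.9392

0.9392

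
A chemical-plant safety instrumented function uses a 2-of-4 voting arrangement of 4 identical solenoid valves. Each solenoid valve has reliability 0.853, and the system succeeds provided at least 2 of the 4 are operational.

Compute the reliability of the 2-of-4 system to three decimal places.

0.989

R = Σ_{i=2}^{4} C(4,i) p^i (1−p)^{4−i} with p = 0.853
C(4,2)·0.853^2·0.147^2 = 0.09434
C(4,3)·0.853^3·0.147^1 = 0.36494
C(4,4)·0.853^4·0.147^0 = 0.52941
Sum = 0.989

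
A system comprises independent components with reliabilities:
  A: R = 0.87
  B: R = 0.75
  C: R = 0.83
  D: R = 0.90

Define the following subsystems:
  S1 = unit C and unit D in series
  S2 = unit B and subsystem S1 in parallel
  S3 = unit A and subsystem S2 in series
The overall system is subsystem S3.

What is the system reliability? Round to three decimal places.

0.815

Series (C and D): 0.83000 × 0.90000 = 0.74700
Parallel (B and [0.74700]): 1 − (1 − 0.75000)(1 − 0.74700) = 0.93675
Series (A and [0.93675]): 0.87000 × 0.93675 = 0.815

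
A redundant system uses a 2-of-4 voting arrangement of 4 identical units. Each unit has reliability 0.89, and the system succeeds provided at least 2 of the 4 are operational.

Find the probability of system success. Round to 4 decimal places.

0.9951

R = Σ_{i=2}^{4} C(4,i) p^i (1−p)^{4−i} with p = 0.89
C(4,2)·0.89^2·0.11^2 = 0.057506
C(4,3)·0.89^3·0.11^1 = 0.310186
C(4,4)·0.89^4·0.11^0 = 0.627422
Sum = 0.9951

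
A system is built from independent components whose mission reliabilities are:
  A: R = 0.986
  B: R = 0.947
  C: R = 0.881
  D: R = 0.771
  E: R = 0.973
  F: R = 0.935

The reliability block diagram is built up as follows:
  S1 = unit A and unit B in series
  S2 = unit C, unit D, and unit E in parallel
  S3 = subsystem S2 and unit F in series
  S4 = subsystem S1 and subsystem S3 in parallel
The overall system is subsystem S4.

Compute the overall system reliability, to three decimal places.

0.996

Series (A and B): 0.98600 × 0.94700 = 0.93374
Parallel (C, D, and E): 1 − (1 − 0.88100)(1 − 0.77100)(1 − 0.97300) = 0.99926
Series ([0.99926] and F): 0.99926 × 0.93500 = 0.93431
Parallel ([0.93374] and [0.93431]): 1 − (1 − 0.93374)(1 − 0.93431) = 0.996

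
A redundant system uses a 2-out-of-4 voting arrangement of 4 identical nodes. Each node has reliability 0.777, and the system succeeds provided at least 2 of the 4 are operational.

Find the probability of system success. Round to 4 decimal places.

0.9631

R = Σ_{i=2}^{4} C(4,i) p^i (1−p)^{4−i} with p = 0.777
C(4,2)·0.777^2·0.223^2 = 0.180137
C(4,3)·0.777^3·0.223^1 = 0.418435
C(4,4)·0.777^4·0.223^0 = 0.364489
Sum = 0.9631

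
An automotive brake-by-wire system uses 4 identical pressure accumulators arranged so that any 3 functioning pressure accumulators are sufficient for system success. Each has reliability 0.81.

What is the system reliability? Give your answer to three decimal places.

0.834

R = Σ_{i=3}^{4} C(4,i) p^i (1−p)^{4−i} with p = 0.81
C(4,3)·0.81^3·0.19^1 = 0.40390
C(4,4)·0.81^4·0.19^0 = 0.43047
Sum = 0.834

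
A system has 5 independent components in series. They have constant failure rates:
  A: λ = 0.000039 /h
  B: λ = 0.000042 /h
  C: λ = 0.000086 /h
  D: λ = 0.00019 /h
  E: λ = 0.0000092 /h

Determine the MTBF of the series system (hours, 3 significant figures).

2730

Series of exponential components: λ_sys = Σ λ_i
λ_sys = 0.000039 + 0.000042 + 0.000086 + 0.00019 + 0.0000092 = 3.6620e-04 /h
MTBF = 1 / λ_sys = 2730 h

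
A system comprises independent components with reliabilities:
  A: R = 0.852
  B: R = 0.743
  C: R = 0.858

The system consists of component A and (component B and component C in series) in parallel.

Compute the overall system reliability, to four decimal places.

0.9463

Series (B and C): 0.743000 × 0.858000 = 0.637494
Parallel (A and [0.637494]): 1 − (1 − 0.852000)(1 − 0.637494) = 0.9463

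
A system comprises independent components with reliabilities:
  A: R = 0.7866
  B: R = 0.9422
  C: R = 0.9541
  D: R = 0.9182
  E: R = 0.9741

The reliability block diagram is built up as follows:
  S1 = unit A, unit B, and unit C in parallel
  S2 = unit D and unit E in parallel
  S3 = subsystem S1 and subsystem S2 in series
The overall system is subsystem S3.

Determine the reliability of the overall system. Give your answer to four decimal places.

0.9973

Parallel (A, B, and C): 1 − (1 − 0.786600)(1 − 0.942200)(1 − 0.954100) = 0.999434
Parallel (D and E): 1 − (1 − 0.918200)(1 − 0.974100) = 0.997881
Series ([0.999434] and [0.997881]): 0.999434 × 0.997881 = 0.9973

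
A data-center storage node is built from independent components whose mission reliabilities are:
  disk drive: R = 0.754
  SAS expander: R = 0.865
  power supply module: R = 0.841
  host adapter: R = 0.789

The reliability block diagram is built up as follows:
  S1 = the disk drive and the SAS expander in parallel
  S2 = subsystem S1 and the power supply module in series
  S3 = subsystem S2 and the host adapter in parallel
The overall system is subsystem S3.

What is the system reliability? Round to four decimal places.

0.9606

Parallel (disk drive and SAS expander): 1 − (1 − 0.754000)(1 − 0.865000) = 0.966790
Series ([0.966790] and power supply module): 0.966790 × 0.841000 = 0.813070
Parallel ([0.813070] and host adapter): 1 − (1 − 0.813070)(1 − 0.789000) = 0.9606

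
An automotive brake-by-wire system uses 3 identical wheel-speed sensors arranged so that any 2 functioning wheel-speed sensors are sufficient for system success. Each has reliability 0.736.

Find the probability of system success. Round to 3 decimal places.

R = Σ_{i=2}^{3} C(3,i) p^i (1−p)^{3−i} with p = 0.736
C(3,2)·0.736^2·0.264^1 = 0.42902
C(3,3)·0.736^3·0.264^0 = 0.39869
Sum = 0.828

0.828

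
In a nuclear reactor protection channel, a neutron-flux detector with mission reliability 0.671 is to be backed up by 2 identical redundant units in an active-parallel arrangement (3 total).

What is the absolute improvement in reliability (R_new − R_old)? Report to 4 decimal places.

R_before = 0.671
R_after = 1 − (1 − 0.671)^3 = 0.9644
ΔR = 0.9644 − 0.671 = 0.2934

0.2934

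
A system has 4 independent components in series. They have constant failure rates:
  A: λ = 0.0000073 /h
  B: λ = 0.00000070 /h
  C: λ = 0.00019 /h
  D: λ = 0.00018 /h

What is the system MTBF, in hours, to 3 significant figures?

2650

Series of exponential components: λ_sys = Σ λ_i
λ_sys = 0.0000073 + 0.00000070 + 0.00019 + 0.00018 = 3.7800e-04 /h
MTBF = 1 / λ_sys = 2650 h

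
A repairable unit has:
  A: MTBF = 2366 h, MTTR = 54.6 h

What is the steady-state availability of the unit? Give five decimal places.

A(A) = MTBF/(MTBF+MTTR) = 2366/(2366+54.6) = 0.97744

0.97744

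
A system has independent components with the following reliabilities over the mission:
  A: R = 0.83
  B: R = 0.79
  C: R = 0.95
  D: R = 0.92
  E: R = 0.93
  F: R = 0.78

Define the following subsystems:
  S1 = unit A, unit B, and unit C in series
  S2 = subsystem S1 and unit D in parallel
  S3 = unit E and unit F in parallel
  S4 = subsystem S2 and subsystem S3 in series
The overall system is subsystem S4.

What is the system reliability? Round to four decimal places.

Series (A, B, and C): 0.830000 × 0.790000 × 0.950000 = 0.622915
Parallel ([0.622915] and D): 1 − (1 − 0.622915)(1 − 0.920000) = 0.969833
Parallel (E and F): 1 − (1 − 0.930000)(1 − 0.780000) = 0.984600
Series ([0.969833] and [0.984600]): 0.969833 × 0.984600 = 0.9549

0.9549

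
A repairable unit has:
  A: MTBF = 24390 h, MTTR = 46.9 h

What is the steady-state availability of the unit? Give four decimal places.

0.9981

A(A) = MTBF/(MTBF+MTTR) = 24390/(24390+46.9) = 0.9981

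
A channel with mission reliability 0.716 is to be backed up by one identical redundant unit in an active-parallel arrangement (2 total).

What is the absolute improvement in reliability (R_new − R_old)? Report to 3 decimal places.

R_before = 0.716
R_after = 1 − (1 − 0.716)^2 = 0.919
ΔR = 0.919 − 0.716 = 0.203

0.203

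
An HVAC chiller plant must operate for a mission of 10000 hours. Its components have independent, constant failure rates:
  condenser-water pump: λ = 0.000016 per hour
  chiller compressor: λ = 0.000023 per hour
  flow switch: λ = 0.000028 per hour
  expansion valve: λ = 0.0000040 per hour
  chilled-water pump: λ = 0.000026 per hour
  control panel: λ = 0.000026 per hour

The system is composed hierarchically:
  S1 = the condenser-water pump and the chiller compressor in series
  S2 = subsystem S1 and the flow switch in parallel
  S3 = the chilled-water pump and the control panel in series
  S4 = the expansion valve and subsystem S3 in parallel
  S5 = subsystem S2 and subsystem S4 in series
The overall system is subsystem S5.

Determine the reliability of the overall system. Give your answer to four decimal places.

0.9065

R(condenser-water pump) = exp(−0.000016 × 10000) = 0.852144
R(chiller compressor) = exp(−0.000023 × 10000) = 0.794534
R(flow switch) = exp(−0.000028 × 10000) = 0.755784
R(expansion valve) = exp(−0.0000040 × 10000) = 0.960789
R(chilled-water pump) = exp(−0.000026 × 10000) = 0.771052
R(control panel) = exp(−0.000026 × 10000) = 0.771052
Series (condenser-water pump and chiller compressor): 0.852144 × 0.794534 = 0.677057
Parallel ([0.677057] and flow switch): 1 − (1 − 0.677057)(1 − 0.755784) = 0.921132
Series (chilled-water pump and control panel): 0.771052 × 0.771052 = 0.594521
Parallel (expansion valve and [0.594521]): 1 − (1 − 0.960789)(1 − 0.594521) = 0.984101
Series ([0.921132] and [0.984101]): 0.921132 × 0.984101 = 0.9065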